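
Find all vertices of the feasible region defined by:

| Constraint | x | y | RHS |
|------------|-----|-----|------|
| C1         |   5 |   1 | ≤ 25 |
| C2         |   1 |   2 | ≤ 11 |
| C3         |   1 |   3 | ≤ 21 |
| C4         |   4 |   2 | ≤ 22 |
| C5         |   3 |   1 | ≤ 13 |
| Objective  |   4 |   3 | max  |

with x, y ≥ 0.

(0, 0), (4.333, 0), (3, 4), (0, 5.5)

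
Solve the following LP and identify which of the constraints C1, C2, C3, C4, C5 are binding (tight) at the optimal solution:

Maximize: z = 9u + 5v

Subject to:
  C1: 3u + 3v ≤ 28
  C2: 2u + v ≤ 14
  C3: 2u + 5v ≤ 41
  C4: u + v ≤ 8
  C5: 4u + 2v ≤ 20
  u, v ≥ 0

At u = 2, v = 6, compute slack b - a·x for each constraint:
  C1: 28 − 24 = 4  (slack)
  C2: 14 − 10 = 4  (slack)
  C3: 41 − 34 = 7  (slack)
  C4: 8 − 8 = 0  (binding)
  C5: 20 − 20 = 0  (binding)

Optimal: u = 2, v = 6
Binding: C4, C5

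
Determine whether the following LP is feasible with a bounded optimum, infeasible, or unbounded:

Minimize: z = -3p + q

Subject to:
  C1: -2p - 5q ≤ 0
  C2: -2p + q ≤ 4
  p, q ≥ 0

Unbounded (objective can decrease without bound)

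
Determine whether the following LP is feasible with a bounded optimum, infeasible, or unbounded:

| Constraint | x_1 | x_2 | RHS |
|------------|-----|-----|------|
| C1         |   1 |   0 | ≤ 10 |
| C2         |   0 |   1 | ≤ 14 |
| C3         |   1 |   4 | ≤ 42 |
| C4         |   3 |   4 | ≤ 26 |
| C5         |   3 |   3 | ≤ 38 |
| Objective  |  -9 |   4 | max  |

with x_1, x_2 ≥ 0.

Feasible with a bounded optimal solution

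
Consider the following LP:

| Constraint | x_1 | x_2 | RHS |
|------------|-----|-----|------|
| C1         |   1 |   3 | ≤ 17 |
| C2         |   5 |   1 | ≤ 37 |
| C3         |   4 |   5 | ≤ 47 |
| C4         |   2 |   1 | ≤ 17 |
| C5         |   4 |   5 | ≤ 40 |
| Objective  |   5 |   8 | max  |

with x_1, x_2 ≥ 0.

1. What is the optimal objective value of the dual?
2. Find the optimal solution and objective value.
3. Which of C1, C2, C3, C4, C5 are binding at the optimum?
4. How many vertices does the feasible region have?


1. 57
2. x_1 = 5, x_2 = 4, z = 57
3. C1, C5
4. 5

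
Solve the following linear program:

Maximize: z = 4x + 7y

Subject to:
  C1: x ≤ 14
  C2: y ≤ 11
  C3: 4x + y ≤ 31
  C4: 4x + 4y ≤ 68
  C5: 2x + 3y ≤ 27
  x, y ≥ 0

Evaluate the objective at each vertex of the feasible region:
  z(0, 0) = 0
  z(7.75, 0) = 31
  z(6.6, 4.6) = 58.6
  z(0, 9) = 63  ←
The maximum is at x = 0, y = 9.

x = 0, y = 9, z = 63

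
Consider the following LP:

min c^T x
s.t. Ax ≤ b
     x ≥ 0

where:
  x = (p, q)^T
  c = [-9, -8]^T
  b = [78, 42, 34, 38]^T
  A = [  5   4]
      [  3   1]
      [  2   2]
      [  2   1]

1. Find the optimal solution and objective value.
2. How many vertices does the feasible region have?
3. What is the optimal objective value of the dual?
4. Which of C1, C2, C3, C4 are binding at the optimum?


1. p = 10, q = 7, z = -146
2. 5
3. -146
4. C1, C3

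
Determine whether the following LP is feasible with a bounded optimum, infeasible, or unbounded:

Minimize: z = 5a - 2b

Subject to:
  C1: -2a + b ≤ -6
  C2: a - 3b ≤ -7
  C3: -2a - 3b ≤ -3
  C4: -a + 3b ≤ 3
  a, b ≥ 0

Infeasible (no feasible solution exists)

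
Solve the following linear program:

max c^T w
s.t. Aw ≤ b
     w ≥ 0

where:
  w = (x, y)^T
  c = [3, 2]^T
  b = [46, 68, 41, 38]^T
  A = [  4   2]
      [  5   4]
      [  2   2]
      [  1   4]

Evaluate the objective at each vertex of the feasible region:
  z(0, 0) = 0
  z(11.5, 0) = 34.5
  z(8, 7) = 38  ←
  z(7.5, 7.625) = 37.75
  z(0, 9.5) = 19
The maximum is at x = 8, y = 7.

x = 8, y = 7, z = 38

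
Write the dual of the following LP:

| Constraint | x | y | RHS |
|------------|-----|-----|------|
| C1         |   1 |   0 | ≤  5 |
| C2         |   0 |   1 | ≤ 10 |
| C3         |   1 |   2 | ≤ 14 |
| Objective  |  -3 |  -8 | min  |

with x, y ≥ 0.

Primal min cᵀx s.t. Ax ≤ b, x ≥ 0  →  Dual max −bᵀy s.t. Aᵀy ≥ −c, y ≥ 0.

Maximize: z = -5y1 - 10y2 - 14y3

Subject to:
  y1 + y3 ≥ 3
  y2 + 2y3 ≥ 8
  y1, y2, y3 ≥ 0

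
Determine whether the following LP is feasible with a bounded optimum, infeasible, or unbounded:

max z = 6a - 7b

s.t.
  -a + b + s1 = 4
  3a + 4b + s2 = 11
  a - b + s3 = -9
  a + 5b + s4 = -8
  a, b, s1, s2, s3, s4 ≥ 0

Infeasible (no feasible solution exists)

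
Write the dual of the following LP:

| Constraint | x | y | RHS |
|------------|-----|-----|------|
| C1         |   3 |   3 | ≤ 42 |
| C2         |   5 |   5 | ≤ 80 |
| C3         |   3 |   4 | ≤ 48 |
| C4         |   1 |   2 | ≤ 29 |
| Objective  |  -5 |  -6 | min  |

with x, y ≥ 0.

Primal min cᵀx s.t. Ax ≤ b, x ≥ 0  →  Dual max −bᵀy s.t. Aᵀy ≥ −c, y ≥ 0.

Maximize: z = -42y1 - 80y2 - 48y3 - 29y4

Subject to:
  3y1 + 5y2 + 3y3 + y4 ≥ 5
  3y1 + 5y2 + 4y3 + 2y4 ≥ 6
  y1, y2, y3, y4 ≥ 0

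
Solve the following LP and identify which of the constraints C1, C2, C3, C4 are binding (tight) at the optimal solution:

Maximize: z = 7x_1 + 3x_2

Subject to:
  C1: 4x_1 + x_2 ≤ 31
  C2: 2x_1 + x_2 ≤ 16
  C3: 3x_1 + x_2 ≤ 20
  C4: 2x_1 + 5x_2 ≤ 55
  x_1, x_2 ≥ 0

At x_1 = 4, x_2 = 8, compute slack b - a·x for each constraint:
  C1: 31 − 24 = 7  (slack)
  C2: 16 − 16 = 0  (binding)
  C3: 20 − 20 = 0  (binding)
  C4: 55 − 48 = 7  (slack)

Optimal: x_1 = 4, x_2 = 8
Binding: C2, C3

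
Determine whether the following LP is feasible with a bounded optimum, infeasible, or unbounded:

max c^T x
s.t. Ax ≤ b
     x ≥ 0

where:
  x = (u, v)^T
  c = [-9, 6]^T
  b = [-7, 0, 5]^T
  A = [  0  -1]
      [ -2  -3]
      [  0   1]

Infeasible (no feasible solution exists)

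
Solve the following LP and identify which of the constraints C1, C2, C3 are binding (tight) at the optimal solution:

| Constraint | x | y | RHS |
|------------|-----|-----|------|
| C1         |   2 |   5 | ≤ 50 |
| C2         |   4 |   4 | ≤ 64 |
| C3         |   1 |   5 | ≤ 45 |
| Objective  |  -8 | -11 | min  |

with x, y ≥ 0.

At x = 10, y = 6, compute slack b - a·x for each constraint:
  C1: 50 − 50 = 0  (binding)
  C2: 64 − 64 = 0  (binding)
  C3: 45 − 40 = 5  (slack)

Optimal: x = 10, y = 6
Binding: C1, C2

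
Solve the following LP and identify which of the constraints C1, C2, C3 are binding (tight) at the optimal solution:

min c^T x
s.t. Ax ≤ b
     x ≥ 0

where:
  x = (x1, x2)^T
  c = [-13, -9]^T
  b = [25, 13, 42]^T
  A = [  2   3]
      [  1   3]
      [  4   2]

At x1 = 10, x2 = 1, compute slack b - a·x for each constraint:
  C1: 25 − 23 = 2  (slack)
  C2: 13 − 13 = 0  (binding)
  C3: 42 − 42 = 0  (binding)

Optimal: x1 = 10, x2 = 1
Binding: C2, C3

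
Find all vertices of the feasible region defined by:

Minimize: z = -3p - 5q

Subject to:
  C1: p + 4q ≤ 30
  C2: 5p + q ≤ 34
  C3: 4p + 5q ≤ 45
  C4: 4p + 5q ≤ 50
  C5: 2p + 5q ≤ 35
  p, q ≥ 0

(0, 0), (6.8, 0), (5.952, 4.238), (5, 5), (0, 7)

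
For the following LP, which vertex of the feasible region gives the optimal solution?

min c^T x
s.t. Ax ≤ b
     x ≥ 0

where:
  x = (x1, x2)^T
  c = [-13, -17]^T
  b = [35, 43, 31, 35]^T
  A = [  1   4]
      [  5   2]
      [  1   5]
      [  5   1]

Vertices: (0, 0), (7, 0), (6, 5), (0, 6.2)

Evaluate the objective at each vertex of the feasible region:
  z(0, 0) = 0
  z(7, 0) = -91
  z(6, 5) = -163  ←
  z(0, 6.2) = -105.4
The minimum is at x1 = 6, x2 = 5.

(6, 5)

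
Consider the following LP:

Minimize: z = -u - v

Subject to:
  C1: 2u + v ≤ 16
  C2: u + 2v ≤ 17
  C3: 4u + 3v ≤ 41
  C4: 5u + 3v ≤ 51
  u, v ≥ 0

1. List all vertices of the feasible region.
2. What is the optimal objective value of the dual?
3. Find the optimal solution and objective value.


1. (0, 0), (8, 0), (5, 6), (0, 8.5)
2. -11
3. u = 5, v = 6, z = -11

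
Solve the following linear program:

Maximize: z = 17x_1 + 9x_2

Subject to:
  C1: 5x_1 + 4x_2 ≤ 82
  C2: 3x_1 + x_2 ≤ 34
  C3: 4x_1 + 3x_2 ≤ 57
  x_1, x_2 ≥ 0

Evaluate the objective at each vertex of the feasible region:
  z(0, 0) = 0
  z(11.33, 0) = 192.7
  z(9, 7) = 216  ←
  z(0, 19) = 171
The maximum is at x_1 = 9, x_2 = 7.

x_1 = 9, x_2 = 7, z = 216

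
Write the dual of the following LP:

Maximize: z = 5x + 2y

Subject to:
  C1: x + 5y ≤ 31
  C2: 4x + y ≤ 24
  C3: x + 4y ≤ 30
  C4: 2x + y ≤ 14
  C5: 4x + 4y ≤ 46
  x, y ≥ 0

Primal max cᵀx s.t. Ax ≤ b, x ≥ 0  →  Dual min bᵀy s.t. Aᵀy ≥ c, y ≥ 0.

Minimize: z = 31y1 + 24y2 + 30y3 + 14y4 + 46y5

Subject to:
  y1 + 4y2 + y3 + 2y4 + 4y5 ≥ 5
  5y1 + y2 + 4y3 + y4 + 4y5 ≥ 2
  y1, y2, y3, y4, y5 ≥ 0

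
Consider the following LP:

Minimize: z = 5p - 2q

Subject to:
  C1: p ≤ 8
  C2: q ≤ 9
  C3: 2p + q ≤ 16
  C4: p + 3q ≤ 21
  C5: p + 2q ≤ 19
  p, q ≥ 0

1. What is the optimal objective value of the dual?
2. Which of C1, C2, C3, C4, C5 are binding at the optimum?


1. -14
2. C4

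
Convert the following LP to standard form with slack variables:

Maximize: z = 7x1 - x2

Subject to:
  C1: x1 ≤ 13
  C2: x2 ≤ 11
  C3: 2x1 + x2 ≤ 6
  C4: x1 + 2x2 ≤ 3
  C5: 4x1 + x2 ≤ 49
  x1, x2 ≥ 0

max z = 7x1 - x2

s.t.
  x1 + s1 = 13
  x2 + s2 = 11
  2x1 + x2 + s3 = 6
  x1 + 2x2 + s4 = 3
  4x1 + x2 + s5 = 49
  x1, x2, s1, s2, s3, s4, s5 ≥ 0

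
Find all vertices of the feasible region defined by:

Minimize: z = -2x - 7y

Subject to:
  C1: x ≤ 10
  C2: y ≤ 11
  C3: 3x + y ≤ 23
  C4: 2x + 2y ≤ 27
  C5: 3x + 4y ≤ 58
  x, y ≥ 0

(0, 0), (7.667, 0), (4.75, 8.75), (2.5, 11), (0, 11)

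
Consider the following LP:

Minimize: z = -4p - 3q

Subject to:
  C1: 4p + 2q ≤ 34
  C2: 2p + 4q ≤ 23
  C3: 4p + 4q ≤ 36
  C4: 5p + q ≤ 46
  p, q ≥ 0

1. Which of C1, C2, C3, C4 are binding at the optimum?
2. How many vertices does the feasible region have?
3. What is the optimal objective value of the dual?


1. C1, C3
2. 5
3. -35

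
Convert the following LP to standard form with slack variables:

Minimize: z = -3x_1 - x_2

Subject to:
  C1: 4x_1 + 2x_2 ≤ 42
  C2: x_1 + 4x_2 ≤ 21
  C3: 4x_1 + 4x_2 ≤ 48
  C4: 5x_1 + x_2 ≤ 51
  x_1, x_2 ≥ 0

min z = -3x_1 - x_2

s.t.
  4x_1 + 2x_2 + s1 = 42
  x_1 + 4x_2 + s2 = 21
  4x_1 + 4x_2 + s3 = 48
  5x_1 + x_2 + s4 = 51
  x_1, x_2, s1, s2, s3, s4 ≥ 0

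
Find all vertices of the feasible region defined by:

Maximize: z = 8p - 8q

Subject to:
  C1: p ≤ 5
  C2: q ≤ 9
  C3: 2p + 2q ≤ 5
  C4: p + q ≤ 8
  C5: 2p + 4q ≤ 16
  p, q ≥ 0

(0, 0), (2.5, 0), (0, 2.5)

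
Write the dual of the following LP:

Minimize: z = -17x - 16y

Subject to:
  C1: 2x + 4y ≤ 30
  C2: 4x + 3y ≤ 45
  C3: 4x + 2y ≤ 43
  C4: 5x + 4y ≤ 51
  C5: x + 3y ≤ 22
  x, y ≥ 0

Primal min cᵀx s.t. Ax ≤ b, x ≥ 0  →  Dual max −bᵀy s.t. Aᵀy ≥ −c, y ≥ 0.

Maximize: z = -30y1 - 45y2 - 43y3 - 51y4 - 22y5

Subject to:
  2y1 + 4y2 + 4y3 + 5y4 + y5 ≥ 17
  4y1 + 3y2 + 2y3 + 4y4 + 3y5 ≥ 16
  y1, y2, y3, y4, y5 ≥ 0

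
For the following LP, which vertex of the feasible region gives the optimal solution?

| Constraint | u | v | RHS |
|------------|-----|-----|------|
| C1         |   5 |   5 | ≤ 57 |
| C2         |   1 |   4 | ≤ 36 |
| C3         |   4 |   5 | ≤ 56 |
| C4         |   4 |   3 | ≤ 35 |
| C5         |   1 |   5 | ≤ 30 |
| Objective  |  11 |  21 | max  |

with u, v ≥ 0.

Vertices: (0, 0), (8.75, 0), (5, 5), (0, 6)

Evaluate the objective at each vertex of the feasible region:
  z(0, 0) = 0
  z(8.75, 0) = 96.25
  z(5, 5) = 160  ←
  z(0, 6) = 126
The maximum is at u = 5, v = 5.

(5, 5)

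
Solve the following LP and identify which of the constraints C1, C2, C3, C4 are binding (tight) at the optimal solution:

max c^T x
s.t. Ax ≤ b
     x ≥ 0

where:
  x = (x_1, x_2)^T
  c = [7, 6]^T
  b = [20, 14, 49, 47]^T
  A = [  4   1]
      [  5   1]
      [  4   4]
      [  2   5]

At x_1 = 1, x_2 = 9, compute slack b - a·x for each constraint:
  C1: 20 − 13 = 7  (slack)
  C2: 14 − 14 = 0  (binding)
  C3: 49 − 40 = 9  (slack)
  C4: 47 − 47 = 0  (binding)

Optimal: x_1 = 1, x_2 = 9
Binding: C2, C4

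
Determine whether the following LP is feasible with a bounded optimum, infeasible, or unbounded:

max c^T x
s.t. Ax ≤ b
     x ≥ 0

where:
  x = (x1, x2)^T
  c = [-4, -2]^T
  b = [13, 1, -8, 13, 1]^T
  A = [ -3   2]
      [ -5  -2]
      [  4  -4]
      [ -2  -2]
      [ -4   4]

Infeasible (no feasible solution exists)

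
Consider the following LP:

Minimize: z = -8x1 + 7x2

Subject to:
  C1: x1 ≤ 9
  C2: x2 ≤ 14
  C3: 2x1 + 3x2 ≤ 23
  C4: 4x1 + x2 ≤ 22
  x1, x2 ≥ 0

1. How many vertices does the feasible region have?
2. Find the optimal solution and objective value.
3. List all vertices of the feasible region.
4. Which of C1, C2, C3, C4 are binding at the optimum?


1. 4
2. x1 = 5.5, x2 = 0, z = -44
3. (0, 0), (5.5, 0), (4.3, 4.8), (0, 7.667)
4. C4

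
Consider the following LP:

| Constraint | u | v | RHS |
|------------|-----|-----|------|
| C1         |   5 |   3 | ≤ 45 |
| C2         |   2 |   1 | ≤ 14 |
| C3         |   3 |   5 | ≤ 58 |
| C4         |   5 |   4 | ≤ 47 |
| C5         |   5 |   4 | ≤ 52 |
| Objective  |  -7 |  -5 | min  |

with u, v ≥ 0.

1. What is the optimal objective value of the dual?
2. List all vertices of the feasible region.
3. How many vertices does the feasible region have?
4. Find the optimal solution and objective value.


1. -61
2. (0, 0), (7, 0), (3, 8), (0.2308, 11.46), (0, 11.6)
3. 5
4. u = 3, v = 8, z = -61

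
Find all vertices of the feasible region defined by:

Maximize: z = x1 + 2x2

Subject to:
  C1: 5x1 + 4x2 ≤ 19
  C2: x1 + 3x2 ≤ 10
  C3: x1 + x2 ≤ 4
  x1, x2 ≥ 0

(0, 0), (3.8, 0), (3, 1), (1, 3), (0, 3.333)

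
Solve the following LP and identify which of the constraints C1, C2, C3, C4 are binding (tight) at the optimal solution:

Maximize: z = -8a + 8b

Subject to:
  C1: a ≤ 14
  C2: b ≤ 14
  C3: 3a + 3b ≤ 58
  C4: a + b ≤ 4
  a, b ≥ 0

At a = 0, b = 4, compute slack b - a·x for each constraint:
  C1: 14 − 0 = 14  (slack)
  C2: 14 − 4 = 10  (slack)
  C3: 58 − 12 = 46  (slack)
  C4: 4 − 4 = 0  (binding)

Optimal: a = 0, b = 4
Binding: C4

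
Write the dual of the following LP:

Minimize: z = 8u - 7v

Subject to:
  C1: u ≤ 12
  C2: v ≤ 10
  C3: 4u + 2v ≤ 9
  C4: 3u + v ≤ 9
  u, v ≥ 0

Primal min cᵀx s.t. Ax ≤ b, x ≥ 0  →  Dual max −bᵀy s.t. Aᵀy ≥ −c, y ≥ 0.

Maximize: z = -12y1 - 10y2 - 9y3 - 9y4

Subject to:
  y1 + 4y3 + 3y4 ≥ -8
  y2 + 2y3 + y4 ≥ 7
  y1, y2, y3, y4 ≥ 0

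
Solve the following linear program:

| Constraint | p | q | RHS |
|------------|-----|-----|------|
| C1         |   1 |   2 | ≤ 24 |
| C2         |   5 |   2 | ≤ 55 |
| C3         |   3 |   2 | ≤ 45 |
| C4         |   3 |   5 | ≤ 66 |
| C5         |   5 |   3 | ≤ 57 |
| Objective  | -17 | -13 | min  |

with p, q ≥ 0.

Evaluate the objective at each vertex of the feasible region:
  z(0, 0) = 0
  z(11, 0) = -187
  z(10.2, 2) = -199.4
  z(6, 9) = -219  ←
  z(0, 12) = -156
The minimum is at p = 6, q = 9.

p = 6, q = 9, z = -219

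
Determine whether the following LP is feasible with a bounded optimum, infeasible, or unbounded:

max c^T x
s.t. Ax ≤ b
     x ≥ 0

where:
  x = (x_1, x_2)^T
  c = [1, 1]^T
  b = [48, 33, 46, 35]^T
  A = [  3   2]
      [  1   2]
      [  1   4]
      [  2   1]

Feasible with a bounded optimal solution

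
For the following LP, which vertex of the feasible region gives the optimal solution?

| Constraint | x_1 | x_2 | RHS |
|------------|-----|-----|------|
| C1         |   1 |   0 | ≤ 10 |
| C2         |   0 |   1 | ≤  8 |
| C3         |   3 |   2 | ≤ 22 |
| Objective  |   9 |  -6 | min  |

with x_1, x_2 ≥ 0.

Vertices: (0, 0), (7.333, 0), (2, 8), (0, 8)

Evaluate the objective at each vertex of the feasible region:
  z(0, 0) = 0
  z(7.333, 0) = 66
  z(2, 8) = -30
  z(0, 8) = -48  ←
The minimum is at x_1 = 0, x_2 = 8.

(0, 8)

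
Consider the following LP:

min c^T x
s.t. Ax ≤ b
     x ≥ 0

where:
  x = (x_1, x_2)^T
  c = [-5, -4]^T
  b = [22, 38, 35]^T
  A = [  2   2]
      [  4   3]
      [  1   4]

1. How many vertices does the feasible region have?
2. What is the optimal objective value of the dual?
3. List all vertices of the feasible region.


1. 5
2. -49
3. (0, 0), (9.5, 0), (5, 6), (3, 8), (0, 8.75)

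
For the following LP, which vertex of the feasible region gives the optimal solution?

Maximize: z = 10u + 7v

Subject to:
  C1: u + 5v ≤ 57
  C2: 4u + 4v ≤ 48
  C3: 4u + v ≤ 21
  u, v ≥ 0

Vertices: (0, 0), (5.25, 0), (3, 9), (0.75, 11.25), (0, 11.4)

Evaluate the objective at each vertex of the feasible region:
  z(0, 0) = 0
  z(5.25, 0) = 52.5
  z(3, 9) = 93  ←
  z(0.75, 11.25) = 86.25
  z(0, 11.4) = 79.8
The maximum is at u = 3, v = 9.

(3, 9)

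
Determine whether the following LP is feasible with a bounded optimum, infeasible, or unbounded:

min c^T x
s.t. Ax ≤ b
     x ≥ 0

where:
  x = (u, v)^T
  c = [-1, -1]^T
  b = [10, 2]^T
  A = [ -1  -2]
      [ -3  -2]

Unbounded (objective can decrease without bound)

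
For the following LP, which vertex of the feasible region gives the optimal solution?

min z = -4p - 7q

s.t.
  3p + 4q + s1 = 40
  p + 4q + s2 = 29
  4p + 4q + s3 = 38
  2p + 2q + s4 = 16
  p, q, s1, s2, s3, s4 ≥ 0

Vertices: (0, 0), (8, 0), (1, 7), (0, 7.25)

Evaluate the objective at each vertex of the feasible region:
  z(0, 0) = 0
  z(8, 0) = -32
  z(1, 7) = -53  ←
  z(0, 7.25) = -50.75
The minimum is at p = 1, q = 7.

(1, 7)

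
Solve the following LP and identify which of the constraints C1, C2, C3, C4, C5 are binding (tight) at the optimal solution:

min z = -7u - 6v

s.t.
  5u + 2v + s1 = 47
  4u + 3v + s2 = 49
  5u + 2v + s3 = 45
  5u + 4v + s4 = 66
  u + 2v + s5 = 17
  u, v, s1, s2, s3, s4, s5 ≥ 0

At u = 7, v = 5, compute slack b - a·x for each constraint:
  C1: 47 − 45 = 2  (slack)
  C2: 49 − 43 = 6  (slack)
  C3: 45 − 45 = 0  (binding)
  C4: 66 − 55 = 11  (slack)
  C5: 17 − 17 = 0  (binding)

Optimal: u = 7, v = 5
Binding: C3, C5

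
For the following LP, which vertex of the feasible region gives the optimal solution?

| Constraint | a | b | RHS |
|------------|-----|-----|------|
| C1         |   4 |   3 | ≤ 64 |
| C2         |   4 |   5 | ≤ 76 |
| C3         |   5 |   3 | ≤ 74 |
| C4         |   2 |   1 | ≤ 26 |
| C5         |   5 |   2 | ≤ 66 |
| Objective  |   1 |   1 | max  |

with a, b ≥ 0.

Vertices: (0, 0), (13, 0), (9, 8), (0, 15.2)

Evaluate the objective at each vertex of the feasible region:
  z(0, 0) = 0
  z(13, 0) = 13
  z(9, 8) = 17  ←
  z(0, 15.2) = 15.2
The maximum is at a = 9, b = 8.

(9, 8)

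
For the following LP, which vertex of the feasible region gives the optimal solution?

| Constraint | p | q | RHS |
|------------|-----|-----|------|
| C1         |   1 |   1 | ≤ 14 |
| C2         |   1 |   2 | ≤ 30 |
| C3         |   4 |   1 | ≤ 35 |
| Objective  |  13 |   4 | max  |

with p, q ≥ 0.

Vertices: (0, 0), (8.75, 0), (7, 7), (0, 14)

Evaluate the objective at each vertex of the feasible region:
  z(0, 0) = 0
  z(8.75, 0) = 113.8
  z(7, 7) = 119  ←
  z(0, 14) = 56
The maximum is at p = 7, q = 7.

(7, 7)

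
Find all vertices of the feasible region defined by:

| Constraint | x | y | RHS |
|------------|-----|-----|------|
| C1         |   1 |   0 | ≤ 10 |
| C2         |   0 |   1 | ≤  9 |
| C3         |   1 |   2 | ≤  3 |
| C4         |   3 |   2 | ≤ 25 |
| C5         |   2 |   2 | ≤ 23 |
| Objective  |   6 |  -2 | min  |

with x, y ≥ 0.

(0, 0), (3, 0), (0, 1.5)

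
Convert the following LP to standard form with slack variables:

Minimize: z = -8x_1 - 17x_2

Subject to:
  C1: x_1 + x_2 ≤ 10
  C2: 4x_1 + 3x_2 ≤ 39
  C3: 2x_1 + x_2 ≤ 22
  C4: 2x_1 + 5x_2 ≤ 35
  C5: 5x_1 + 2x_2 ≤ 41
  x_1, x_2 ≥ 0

min z = -8x_1 - 17x_2

s.t.
  x_1 + x_2 + s1 = 10
  4x_1 + 3x_2 + s2 = 39
  2x_1 + x_2 + s3 = 22
  2x_1 + 5x_2 + s4 = 35
  5x_1 + 2x_2 + s5 = 41
  x_1, x_2, s1, s2, s3, s4, s5 ≥ 0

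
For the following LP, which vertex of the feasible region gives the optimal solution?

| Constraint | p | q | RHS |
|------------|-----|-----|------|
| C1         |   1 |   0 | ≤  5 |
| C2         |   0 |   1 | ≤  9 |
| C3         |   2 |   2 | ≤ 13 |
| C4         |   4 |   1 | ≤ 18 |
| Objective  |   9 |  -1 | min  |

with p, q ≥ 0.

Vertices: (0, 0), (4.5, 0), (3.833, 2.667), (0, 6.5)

Evaluate the objective at each vertex of the feasible region:
  z(0, 0) = 0
  z(4.5, 0) = 40.5
  z(3.833, 2.667) = 31.83
  z(0, 6.5) = -6.5  ←
The minimum is at p = 0, q = 6.5.

(0, 6.5)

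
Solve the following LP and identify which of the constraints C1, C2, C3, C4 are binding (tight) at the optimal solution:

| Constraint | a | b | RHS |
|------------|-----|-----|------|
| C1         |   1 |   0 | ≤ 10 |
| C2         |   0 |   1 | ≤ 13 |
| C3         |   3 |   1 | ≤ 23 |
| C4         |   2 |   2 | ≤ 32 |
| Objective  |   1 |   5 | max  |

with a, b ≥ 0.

At a = 3, b = 13, compute slack b - a·x for each constraint:
  C1: 10 − 3 = 7  (slack)
  C2: 13 − 13 = 0  (binding)
  C3: 23 − 22 = 1  (slack)
  C4: 32 − 32 = 0  (binding)

Optimal: a = 3, b = 13
Binding: C2, C4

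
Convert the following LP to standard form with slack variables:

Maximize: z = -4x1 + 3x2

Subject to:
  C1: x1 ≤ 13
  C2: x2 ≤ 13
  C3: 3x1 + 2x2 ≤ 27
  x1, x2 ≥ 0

max z = -4x1 + 3x2

s.t.
  x1 + s1 = 13
  x2 + s2 = 13
  3x1 + 2x2 + s3 = 27
  x1, x2, s1, s2, s3 ≥ 0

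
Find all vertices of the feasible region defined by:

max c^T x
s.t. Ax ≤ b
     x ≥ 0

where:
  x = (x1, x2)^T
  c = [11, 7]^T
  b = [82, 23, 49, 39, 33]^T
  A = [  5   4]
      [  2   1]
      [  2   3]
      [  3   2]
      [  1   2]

(0, 0), (11.5, 0), (7, 9), (3.8, 13.8), (0, 16.33)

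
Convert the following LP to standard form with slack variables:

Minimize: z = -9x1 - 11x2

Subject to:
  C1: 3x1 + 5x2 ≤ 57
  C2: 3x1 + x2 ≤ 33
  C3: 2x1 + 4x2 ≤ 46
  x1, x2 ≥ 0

min z = -9x1 - 11x2

s.t.
  3x1 + 5x2 + s1 = 57
  3x1 + x2 + s2 = 33
  2x1 + 4x2 + s3 = 46
  x1, x2, s1, s2, s3 ≥ 0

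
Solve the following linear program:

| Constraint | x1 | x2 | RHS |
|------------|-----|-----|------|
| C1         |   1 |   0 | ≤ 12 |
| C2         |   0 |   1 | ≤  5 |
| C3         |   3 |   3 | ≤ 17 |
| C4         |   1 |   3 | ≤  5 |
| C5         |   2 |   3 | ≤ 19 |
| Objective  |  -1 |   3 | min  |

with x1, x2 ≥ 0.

Evaluate the objective at each vertex of the feasible region:
  z(0, 0) = 0
  z(5, 0) = -5  ←
  z(0, 1.667) = 5
The minimum is at x1 = 5, x2 = 0.

x1 = 5, x2 = 0, z = -5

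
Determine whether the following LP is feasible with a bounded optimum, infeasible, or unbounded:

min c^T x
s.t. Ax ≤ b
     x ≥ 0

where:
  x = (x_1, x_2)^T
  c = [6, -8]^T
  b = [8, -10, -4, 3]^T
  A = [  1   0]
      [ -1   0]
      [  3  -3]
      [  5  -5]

Infeasible (no feasible solution exists)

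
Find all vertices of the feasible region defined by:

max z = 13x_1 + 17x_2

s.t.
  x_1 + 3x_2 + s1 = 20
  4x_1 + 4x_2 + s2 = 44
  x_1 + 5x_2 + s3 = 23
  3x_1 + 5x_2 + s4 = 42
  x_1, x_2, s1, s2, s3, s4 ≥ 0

(0, 0), (11, 0), (8, 3), (0, 4.6)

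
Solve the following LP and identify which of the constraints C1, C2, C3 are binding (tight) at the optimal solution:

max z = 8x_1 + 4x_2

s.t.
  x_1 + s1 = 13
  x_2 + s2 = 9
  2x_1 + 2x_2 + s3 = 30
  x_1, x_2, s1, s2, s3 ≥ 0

At x_1 = 13, x_2 = 2, compute slack b - a·x for each constraint:
  C1: 13 − 13 = 0  (binding)
  C2: 9 − 2 = 7  (slack)
  C3: 30 − 30 = 0  (binding)

Optimal: x_1 = 13, x_2 = 2
Binding: C1, C3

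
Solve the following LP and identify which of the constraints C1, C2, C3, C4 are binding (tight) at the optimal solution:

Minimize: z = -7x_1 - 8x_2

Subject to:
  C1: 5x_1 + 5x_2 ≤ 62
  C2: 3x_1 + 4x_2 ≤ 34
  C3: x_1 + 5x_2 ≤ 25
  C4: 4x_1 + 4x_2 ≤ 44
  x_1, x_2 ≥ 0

At x_1 = 10, x_2 = 1, compute slack b - a·x for each constraint:
  C1: 62 − 55 = 7  (slack)
  C2: 34 − 34 = 0  (binding)
  C3: 25 − 15 = 10  (slack)
  C4: 44 − 44 = 0  (binding)

Optimal: x_1 = 10, x_2 = 1
Binding: C2, C4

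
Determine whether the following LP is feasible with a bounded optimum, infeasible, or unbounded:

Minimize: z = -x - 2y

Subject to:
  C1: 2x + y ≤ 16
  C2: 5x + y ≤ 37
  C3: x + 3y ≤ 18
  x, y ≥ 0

Feasible with a bounded optimal solution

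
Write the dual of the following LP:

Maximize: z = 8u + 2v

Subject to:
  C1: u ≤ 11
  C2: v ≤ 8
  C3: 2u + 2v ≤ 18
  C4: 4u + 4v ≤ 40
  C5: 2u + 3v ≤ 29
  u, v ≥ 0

Primal max cᵀx s.t. Ax ≤ b, x ≥ 0  →  Dual min bᵀy s.t. Aᵀy ≥ c, y ≥ 0.

Minimize: z = 11y1 + 8y2 + 18y3 + 40y4 + 29y5

Subject to:
  y1 + 2y3 + 4y4 + 2y5 ≥ 8
  y2 + 2y3 + 4y4 + 3y5 ≥ 2
  y1, y2, y3, y4, y5 ≥ 0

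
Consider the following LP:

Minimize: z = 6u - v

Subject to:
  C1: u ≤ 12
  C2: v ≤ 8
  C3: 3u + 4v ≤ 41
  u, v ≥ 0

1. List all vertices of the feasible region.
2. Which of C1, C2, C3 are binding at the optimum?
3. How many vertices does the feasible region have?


1. (0, 0), (12, 0), (12, 1.25), (3, 8), (0, 8)
2. C2
3. 5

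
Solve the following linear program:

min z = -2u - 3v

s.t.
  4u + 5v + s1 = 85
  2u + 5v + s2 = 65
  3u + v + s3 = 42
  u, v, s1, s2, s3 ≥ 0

Evaluate the objective at each vertex of the feasible region:
  z(0, 0) = 0
  z(14, 0) = -28
  z(11.36, 7.909) = -46.45
  z(10, 9) = -47  ←
  z(0, 13) = -39
The minimum is at u = 10, v = 9.

u = 10, v = 9, z = -47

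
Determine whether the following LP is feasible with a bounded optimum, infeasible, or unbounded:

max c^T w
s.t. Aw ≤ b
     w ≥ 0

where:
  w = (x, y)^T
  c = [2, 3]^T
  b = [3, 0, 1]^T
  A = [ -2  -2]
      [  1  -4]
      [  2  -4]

Unbounded (objective can increase without bound)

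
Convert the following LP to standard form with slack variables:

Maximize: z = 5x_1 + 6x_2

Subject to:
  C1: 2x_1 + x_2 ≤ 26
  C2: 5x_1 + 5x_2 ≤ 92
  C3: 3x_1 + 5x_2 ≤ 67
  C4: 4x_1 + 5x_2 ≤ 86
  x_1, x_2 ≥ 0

max z = 5x_1 + 6x_2

s.t.
  2x_1 + x_2 + s1 = 26
  5x_1 + 5x_2 + s2 = 92
  3x_1 + 5x_2 + s3 = 67
  4x_1 + 5x_2 + s4 = 86
  x_1, x_2, s1, s2, s3, s4 ≥ 0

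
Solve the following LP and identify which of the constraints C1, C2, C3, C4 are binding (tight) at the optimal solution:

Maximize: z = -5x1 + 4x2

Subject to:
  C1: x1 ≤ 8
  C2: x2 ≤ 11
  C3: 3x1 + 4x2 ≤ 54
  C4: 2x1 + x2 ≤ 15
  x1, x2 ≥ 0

At x1 = 0, x2 = 11, compute slack b - a·x for each constraint:
  C1: 8 − 0 = 8  (slack)
  C2: 11 − 11 = 0  (binding)
  C3: 54 − 44 = 10  (slack)
  C4: 15 − 11 = 4  (slack)

Optimal: x1 = 0, x2 = 11
Binding: C2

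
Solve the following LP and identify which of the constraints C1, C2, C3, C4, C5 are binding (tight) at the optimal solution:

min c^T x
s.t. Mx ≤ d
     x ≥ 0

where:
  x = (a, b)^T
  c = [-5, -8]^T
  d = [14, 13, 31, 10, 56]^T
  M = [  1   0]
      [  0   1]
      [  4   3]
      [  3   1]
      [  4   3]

At a = 0, b = 10, compute slack b - a·x for each constraint:
  C1: 14 − 0 = 14  (slack)
  C2: 13 − 10 = 3  (slack)
  C3: 31 − 30 = 1  (slack)
  C4: 10 − 10 = 0  (binding)
  C5: 56 − 30 = 26  (slack)

Optimal: a = 0, b = 10
Binding: C4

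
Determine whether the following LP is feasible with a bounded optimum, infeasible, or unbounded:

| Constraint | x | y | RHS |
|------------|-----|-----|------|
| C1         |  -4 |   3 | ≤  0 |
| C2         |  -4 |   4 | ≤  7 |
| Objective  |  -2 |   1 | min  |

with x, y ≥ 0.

Unbounded (objective can decrease without bound)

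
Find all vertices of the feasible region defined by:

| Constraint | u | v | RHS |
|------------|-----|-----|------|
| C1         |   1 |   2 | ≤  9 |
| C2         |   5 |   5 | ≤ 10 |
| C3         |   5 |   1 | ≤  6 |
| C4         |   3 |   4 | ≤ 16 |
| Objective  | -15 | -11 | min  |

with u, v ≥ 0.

(0, 0), (1.2, 0), (1, 1), (0, 2)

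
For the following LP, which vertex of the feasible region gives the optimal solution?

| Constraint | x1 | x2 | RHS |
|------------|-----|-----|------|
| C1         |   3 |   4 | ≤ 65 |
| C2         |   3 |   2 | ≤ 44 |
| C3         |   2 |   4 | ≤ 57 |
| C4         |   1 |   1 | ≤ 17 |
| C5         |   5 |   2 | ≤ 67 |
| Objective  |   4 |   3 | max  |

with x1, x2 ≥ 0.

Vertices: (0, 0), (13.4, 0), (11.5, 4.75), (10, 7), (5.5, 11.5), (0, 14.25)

Evaluate the objective at each vertex of the feasible region:
  z(0, 0) = 0
  z(13.4, 0) = 53.6
  z(11.5, 4.75) = 60.25
  z(10, 7) = 61  ←
  z(5.5, 11.5) = 56.5
  z(0, 14.25) = 42.75
The maximum is at x1 = 10, x2 = 7.

(10, 7)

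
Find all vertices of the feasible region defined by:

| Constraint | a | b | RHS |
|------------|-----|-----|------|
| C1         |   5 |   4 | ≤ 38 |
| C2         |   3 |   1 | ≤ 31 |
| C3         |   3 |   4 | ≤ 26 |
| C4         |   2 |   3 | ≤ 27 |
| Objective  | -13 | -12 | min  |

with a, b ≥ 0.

(0, 0), (7.6, 0), (6, 2), (0, 6.5)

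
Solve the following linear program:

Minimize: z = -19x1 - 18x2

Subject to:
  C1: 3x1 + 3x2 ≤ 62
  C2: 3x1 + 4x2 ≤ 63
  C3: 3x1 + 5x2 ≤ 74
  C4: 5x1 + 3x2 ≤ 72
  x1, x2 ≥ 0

Evaluate the objective at each vertex of the feasible region:
  z(0, 0) = 0
  z(14.4, 0) = -273.6
  z(9, 9) = -333  ←
  z(6.333, 11) = -318.3
  z(0, 14.8) = -266.4
The minimum is at x1 = 9, x2 = 9.

x1 = 9, x2 = 9, z = -333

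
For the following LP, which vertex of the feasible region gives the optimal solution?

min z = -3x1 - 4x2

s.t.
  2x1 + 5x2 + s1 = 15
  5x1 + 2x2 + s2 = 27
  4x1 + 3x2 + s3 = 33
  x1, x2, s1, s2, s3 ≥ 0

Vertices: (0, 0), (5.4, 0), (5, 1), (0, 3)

Evaluate the objective at each vertex of the feasible region:
  z(0, 0) = 0
  z(5.4, 0) = -16.2
  z(5, 1) = -19  ←
  z(0, 3) = -12
The minimum is at x1 = 5, x2 = 1.

(5, 1)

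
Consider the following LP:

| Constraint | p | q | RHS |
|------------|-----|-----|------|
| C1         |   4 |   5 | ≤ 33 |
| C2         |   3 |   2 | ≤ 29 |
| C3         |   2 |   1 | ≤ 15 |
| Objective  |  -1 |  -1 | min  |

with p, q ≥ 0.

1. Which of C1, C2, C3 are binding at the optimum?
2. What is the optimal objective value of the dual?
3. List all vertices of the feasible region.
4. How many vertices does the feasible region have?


1. C1, C3
2. -8
3. (0, 0), (7.5, 0), (7, 1), (0, 6.6)
4. 4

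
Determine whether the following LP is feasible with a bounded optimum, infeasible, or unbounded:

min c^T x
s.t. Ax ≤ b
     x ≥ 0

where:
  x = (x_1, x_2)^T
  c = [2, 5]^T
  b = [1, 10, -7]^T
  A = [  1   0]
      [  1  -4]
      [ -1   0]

Infeasible (no feasible solution exists)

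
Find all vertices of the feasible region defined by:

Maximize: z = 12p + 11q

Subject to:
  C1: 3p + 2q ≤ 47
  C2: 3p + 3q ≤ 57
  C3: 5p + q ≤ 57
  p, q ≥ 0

(0, 0), (11.4, 0), (9.571, 9.143), (9, 10), (0, 19)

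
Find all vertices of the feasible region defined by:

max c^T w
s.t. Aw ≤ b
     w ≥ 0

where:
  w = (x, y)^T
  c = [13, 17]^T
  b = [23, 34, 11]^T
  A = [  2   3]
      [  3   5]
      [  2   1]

(0, 0), (5.5, 0), (3, 5), (0, 6.8)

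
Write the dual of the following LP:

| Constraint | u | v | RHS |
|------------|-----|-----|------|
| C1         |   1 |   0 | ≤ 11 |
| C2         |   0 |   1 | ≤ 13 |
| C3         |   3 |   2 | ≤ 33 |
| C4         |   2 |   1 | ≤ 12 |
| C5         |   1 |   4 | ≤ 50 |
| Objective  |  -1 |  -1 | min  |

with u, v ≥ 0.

Primal min cᵀx s.t. Ax ≤ b, x ≥ 0  →  Dual max −bᵀy s.t. Aᵀy ≥ −c, y ≥ 0.

Maximize: z = -11y1 - 13y2 - 33y3 - 12y4 - 50y5

Subject to:
  y1 + 3y3 + 2y4 + y5 ≥ 1
  y2 + 2y3 + y4 + 4y5 ≥ 1
  y1, y2, y3, y4, y5 ≥ 0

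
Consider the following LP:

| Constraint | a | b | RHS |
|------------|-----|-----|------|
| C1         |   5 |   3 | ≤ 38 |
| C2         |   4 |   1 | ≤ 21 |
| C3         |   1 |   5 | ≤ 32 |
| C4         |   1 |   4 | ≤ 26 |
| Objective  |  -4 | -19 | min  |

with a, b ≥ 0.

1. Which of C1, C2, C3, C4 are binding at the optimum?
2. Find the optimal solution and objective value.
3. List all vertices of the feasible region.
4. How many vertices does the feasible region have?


1. C3, C4
2. a = 2, b = 6, z = -122
3. (0, 0), (5.25, 0), (3.867, 5.533), (2, 6), (0, 6.4)
4. 5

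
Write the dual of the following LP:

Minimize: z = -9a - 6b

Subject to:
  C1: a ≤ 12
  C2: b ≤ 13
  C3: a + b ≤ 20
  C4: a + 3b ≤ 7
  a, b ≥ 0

Primal min cᵀx s.t. Ax ≤ b, x ≥ 0  →  Dual max −bᵀy s.t. Aᵀy ≥ −c, y ≥ 0.

Maximize: z = -12y1 - 13y2 - 20y3 - 7y4

Subject to:
  y1 + y3 + y4 ≥ 9
  y2 + y3 + 3y4 ≥ 6
  y1, y2, y3, y4 ≥ 0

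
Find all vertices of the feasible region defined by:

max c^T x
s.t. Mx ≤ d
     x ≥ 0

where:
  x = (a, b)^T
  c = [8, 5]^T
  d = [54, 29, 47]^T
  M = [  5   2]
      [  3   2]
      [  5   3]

(0, 0), (9.4, 0), (7, 4), (0, 14.5)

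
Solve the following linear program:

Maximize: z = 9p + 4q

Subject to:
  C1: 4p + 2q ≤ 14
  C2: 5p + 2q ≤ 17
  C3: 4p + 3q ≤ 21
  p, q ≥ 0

Evaluate the objective at each vertex of the feasible region:
  z(0, 0) = 0
  z(3.4, 0) = 30.6
  z(3, 1) = 31  ←
  z(0, 7) = 28
The maximum is at p = 3, q = 1.

p = 3, q = 1, z = 31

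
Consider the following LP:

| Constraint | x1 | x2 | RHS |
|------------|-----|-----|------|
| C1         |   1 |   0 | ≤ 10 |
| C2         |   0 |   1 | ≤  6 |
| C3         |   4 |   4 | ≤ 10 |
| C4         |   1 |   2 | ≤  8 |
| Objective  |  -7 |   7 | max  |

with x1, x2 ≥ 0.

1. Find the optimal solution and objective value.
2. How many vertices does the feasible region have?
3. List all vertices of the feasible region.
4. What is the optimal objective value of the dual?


1. x1 = 0, x2 = 2.5, z = 17.5
2. 3
3. (0, 0), (2.5, 0), (0, 2.5)
4. 17.5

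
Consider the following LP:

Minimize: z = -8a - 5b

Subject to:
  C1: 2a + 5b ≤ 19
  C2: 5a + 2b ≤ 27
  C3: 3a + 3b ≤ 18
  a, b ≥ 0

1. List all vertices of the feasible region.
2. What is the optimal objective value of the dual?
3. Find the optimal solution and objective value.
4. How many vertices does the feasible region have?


1. (0, 0), (5.4, 0), (5, 1), (3.667, 2.333), (0, 3.8)
2. -45
3. a = 5, b = 1, z = -45
4. 5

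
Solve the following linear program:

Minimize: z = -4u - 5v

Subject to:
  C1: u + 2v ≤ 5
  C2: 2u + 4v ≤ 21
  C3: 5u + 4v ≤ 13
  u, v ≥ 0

Evaluate the objective at each vertex of the feasible region:
  z(0, 0) = 0
  z(2.6, 0) = -10.4
  z(1, 2) = -14  ←
  z(0, 2.5) = -12.5
The minimum is at u = 1, v = 2.

u = 1, v = 2, z = -14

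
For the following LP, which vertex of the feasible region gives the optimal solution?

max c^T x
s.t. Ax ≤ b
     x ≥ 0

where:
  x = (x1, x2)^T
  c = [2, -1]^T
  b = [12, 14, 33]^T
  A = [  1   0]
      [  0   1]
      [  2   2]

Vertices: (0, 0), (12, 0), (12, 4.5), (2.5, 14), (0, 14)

Evaluate the objective at each vertex of the feasible region:
  z(0, 0) = 0
  z(12, 0) = 24  ←
  z(12, 4.5) = 19.5
  z(2.5, 14) = -9
  z(0, 14) = -14
The maximum is at x1 = 12, x2 = 0.

(12, 0)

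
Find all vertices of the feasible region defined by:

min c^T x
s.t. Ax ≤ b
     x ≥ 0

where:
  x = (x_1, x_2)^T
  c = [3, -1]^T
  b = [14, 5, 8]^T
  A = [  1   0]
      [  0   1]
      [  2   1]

(0, 0), (4, 0), (1.5, 5), (0, 5)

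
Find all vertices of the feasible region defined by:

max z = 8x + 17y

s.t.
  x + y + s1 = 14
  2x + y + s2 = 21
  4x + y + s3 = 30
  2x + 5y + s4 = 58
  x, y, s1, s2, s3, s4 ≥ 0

(0, 0), (7.5, 0), (5.333, 8.667), (4, 10), (0, 11.6)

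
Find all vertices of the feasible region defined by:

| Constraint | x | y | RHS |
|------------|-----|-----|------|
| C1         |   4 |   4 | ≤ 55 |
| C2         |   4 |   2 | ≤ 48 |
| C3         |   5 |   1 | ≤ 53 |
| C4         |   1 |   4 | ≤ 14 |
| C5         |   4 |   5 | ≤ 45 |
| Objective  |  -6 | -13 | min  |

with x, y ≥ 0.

(0, 0), (10.6, 0), (10.48, 0.619), (10, 1), (0, 3.5)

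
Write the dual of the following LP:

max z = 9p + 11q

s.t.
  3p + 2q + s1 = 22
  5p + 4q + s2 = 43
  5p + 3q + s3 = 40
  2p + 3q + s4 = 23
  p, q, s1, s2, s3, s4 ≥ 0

Primal max cᵀx s.t. Ax ≤ b, x ≥ 0  →  Dual min bᵀy s.t. Aᵀy ≥ c, y ≥ 0.

Minimize: z = 22y1 + 43y2 + 40y3 + 23y4

Subject to:
  3y1 + 5y2 + 5y3 + 2y4 ≥ 9
  2y1 + 4y2 + 3y3 + 3y4 ≥ 11
  y1, y2, y3, y4 ≥ 0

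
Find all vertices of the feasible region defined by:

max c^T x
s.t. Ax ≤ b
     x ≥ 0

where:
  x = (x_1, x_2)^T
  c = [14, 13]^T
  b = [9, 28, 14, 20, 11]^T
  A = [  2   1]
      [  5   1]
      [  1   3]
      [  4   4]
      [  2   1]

(0, 0), (4.5, 0), (4, 1), (0.5, 4.5), (0, 4.667)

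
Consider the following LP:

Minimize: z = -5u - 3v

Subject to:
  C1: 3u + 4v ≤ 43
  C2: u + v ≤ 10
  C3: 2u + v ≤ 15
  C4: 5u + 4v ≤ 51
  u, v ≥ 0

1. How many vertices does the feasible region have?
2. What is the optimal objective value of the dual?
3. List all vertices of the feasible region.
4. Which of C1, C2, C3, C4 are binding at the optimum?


1. 4
2. -40
3. (0, 0), (7.5, 0), (5, 5), (0, 10)
4. C2, C3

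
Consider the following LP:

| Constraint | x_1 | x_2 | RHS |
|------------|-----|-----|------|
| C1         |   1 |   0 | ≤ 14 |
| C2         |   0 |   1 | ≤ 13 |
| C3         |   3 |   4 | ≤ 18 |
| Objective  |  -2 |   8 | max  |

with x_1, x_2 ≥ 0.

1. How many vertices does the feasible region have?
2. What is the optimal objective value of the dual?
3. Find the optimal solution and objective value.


1. 3
2. 36
3. x_1 = 0, x_2 = 4.5, z = 36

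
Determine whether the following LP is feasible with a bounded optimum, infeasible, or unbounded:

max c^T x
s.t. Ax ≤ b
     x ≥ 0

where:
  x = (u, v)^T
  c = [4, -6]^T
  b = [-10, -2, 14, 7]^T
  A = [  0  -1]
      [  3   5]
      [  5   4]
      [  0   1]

Infeasible (no feasible solution exists)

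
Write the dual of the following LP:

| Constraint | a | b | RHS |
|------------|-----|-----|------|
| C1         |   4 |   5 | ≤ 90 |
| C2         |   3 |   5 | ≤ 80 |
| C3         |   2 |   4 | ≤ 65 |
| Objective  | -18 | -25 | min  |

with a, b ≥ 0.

Primal min cᵀx s.t. Ax ≤ b, x ≥ 0  →  Dual max −bᵀy s.t. Aᵀy ≥ −c, y ≥ 0.

Maximize: z = -90y1 - 80y2 - 65y3

Subject to:
  4y1 + 3y2 + 2y3 ≥ 18
  5y1 + 5y2 + 4y3 ≥ 25
  y1, y2, y3 ≥ 0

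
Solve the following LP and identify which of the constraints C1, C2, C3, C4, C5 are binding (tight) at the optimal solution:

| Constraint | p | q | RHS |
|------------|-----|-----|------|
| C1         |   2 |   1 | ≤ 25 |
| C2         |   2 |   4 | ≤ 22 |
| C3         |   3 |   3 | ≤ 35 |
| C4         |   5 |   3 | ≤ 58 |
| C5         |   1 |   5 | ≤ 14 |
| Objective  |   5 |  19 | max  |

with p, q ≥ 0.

At p = 9, q = 1, compute slack b - a·x for each constraint:
  C1: 25 − 19 = 6  (slack)
  C2: 22 − 22 = 0  (binding)
  C3: 35 − 30 = 5  (slack)
  C4: 58 − 48 = 10  (slack)
  C5: 14 − 14 = 0  (binding)

Optimal: p = 9, q = 1
Binding: C2, C5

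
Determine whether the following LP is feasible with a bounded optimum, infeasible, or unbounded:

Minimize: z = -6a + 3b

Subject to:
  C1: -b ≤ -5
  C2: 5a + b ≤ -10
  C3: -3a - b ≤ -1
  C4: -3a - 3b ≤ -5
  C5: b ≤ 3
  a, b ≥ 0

Infeasible (no feasible solution exists)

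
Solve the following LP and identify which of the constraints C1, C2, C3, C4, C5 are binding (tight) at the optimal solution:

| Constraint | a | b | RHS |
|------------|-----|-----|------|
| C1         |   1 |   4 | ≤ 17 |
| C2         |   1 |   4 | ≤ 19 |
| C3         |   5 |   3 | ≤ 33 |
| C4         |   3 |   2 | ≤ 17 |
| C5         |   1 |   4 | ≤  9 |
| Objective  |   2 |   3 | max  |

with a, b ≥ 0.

At a = 5, b = 1, compute slack b - a·x for each constraint:
  C1: 17 − 9 = 8  (slack)
  C2: 19 − 9 = 10  (slack)
  C3: 33 − 28 = 5  (slack)
  C4: 17 − 17 = 0  (binding)
  C5: 9 − 9 = 0  (binding)

Optimal: a = 5, b = 1
Binding: C4, C5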